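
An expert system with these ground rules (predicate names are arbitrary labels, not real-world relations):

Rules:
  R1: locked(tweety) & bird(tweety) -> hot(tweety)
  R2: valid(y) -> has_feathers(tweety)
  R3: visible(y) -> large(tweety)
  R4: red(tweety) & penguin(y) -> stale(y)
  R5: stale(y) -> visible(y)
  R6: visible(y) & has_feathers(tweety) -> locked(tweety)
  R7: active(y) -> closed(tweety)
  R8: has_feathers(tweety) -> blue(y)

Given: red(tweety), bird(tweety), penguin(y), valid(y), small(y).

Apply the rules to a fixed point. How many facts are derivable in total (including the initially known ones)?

Round 1: R2 [valid(y) -> has_feathers(tweety)]; R4 [red(tweety) & penguin(y) -> stale(y)]. New: has_feathers(tweety), stale(y).
Round 2: R5 [stale(y) -> visible(y)]; R8 [has_feathers(tweety) -> blue(y)]. New: visible(y), blue(y).
Round 3: R3 [visible(y) -> large(tweety)]; R6 [visible(y) & has_feathers(tweety) -> locked(tweety)]. New: large(tweety), locked(tweety).
Round 4: R1 [locked(tweety) & bird(tweety) -> hot(tweety)]. New: hot(tweety).
Closure: {bird(tweety), blue(y), has_feathers(tweety), hot(tweety), large(tweety), locked(tweety), penguin(y), red(tweety), small(y), stale(y), valid(y), visible(y)} — 12 facts.

12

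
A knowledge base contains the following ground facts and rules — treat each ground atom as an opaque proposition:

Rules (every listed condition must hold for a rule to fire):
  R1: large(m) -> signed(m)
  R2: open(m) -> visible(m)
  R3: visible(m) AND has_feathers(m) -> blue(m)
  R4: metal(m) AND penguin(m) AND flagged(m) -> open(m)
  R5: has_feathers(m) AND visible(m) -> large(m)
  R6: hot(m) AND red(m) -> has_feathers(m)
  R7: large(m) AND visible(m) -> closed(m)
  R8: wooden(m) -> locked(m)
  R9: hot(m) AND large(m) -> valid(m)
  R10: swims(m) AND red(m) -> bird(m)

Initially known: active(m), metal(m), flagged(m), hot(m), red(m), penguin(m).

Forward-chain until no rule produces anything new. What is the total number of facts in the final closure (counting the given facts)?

14

[1] R4 [metal(m) AND penguin(m) AND flagged(m) -> open(m)]; R6 [hot(m) AND red(m) -> has_feathers(m)]. ⇒ new: open(m), has_feathers(m).
[2] R2 [open(m) -> visible(m)]. ⇒ new: visible(m).
[3] R3 [visible(m) AND has_feathers(m) -> blue(m)]; R5 [has_feathers(m) AND visible(m) -> large(m)]. ⇒ new: blue(m), large(m).
[4] R1 [large(m) -> signed(m)]; R7 [large(m) AND visible(m) -> closed(m)]; R9 [hot(m) AND large(m) -> valid(m)]. ⇒ new: signed(m), closed(m), valid(m).
Closure: {active(m), blue(m), closed(m), flagged(m), has_feathers(m), hot(m), large(m), metal(m), open(m), penguin(m), red(m), signed(m), valid(m), visible(m)} — 14 facts.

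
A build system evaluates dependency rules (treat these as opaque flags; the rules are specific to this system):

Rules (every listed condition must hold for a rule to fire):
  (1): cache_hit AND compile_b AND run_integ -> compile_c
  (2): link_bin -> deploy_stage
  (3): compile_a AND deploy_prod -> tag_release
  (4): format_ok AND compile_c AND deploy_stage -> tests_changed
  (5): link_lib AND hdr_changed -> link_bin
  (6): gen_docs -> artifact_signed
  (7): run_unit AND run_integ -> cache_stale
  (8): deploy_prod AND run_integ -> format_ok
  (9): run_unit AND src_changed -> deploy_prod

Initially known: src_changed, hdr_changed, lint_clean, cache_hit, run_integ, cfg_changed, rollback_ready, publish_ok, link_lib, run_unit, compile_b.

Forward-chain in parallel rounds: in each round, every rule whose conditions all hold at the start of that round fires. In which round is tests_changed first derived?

3

Round 1 — (1), (5), (7), (9), derive compile_c, link_bin, cache_stale, deploy_prod.
Round 2 — (2), (8), derive deploy_stage, format_ok.
Round 3 — (4), derive tests_changed.
tests_changed first appears in round 3.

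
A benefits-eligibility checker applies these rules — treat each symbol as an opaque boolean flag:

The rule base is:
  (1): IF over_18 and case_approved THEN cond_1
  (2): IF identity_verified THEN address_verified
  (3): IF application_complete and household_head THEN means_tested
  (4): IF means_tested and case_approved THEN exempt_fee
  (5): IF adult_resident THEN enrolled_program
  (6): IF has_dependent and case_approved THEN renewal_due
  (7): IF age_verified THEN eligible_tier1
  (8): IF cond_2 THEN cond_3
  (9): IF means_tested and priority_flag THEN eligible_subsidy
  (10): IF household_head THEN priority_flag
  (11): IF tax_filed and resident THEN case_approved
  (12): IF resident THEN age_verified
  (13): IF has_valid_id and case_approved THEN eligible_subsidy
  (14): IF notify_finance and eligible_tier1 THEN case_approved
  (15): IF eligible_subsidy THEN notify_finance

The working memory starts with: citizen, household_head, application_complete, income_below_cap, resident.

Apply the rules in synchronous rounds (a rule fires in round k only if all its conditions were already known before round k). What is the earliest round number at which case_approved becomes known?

4

Round 1 — (3), (10), (12), derive means_tested, priority_flag, age_verified.
Round 2 — (7), (9), derive eligible_tier1, eligible_subsidy.
Round 3 — (15), derive notify_finance.
Round 4 — (14), derive case_approved.
case_approved first appears in round 4.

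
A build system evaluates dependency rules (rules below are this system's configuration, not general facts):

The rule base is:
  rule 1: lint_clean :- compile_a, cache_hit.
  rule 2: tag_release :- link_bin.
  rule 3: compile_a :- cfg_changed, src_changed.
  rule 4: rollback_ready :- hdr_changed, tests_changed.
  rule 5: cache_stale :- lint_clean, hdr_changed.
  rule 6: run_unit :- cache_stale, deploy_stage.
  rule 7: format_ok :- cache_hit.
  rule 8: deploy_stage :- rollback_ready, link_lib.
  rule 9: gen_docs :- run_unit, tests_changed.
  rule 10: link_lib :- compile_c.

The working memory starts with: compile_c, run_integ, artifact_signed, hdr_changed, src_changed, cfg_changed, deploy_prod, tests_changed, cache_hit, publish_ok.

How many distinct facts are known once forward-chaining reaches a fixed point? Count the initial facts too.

19

[1] rule 3 [compile_a :- cfg_changed, src_changed.]; rule 4 [rollback_ready :- hdr_changed, tests_changed.]; rule 7 [format_ok :- cache_hit.]; rule 10 [link_lib :- compile_c.]. ⇒ new: compile_a, rollback_ready, format_ok, link_lib.
[2] rule 1 [lint_clean :- compile_a, cache_hit.]; rule 8 [deploy_stage :- rollback_ready, link_lib.]. ⇒ new: lint_clean, deploy_stage.
[3] rule 5 [cache_stale :- lint_clean, hdr_changed.]. ⇒ new: cache_stale.
[4] rule 6 [run_unit :- cache_stale, deploy_stage.]. ⇒ new: run_unit.
[5] rule 9 [gen_docs :- run_unit, tests_changed.]. ⇒ new: gen_docs.
Closure: {artifact_signed, cache_hit, cache_stale, cfg_changed, compile_a, compile_c, deploy_prod, deploy_stage, format_ok, gen_docs, hdr_changed, link_lib, lint_clean, publish_ok, rollback_ready, run_integ, run_unit, src_changed, tests_changed} — 19 facts.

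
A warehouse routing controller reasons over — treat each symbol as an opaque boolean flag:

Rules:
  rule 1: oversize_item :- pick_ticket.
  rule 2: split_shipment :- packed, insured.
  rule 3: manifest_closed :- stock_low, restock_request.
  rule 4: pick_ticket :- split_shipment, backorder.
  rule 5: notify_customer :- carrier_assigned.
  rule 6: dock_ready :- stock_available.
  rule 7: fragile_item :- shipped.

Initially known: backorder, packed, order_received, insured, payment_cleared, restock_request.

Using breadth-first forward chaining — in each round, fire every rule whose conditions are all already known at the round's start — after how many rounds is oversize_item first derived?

3

Round 1: rule 2 [split_shipment :- packed, insured.]. New: split_shipment.
Round 2: rule 4 [pick_ticket :- split_shipment, backorder.]. New: pick_ticket.
Round 3: rule 1 [oversize_item :- pick_ticket.]. New: oversize_item.
oversize_item first appears in round 3.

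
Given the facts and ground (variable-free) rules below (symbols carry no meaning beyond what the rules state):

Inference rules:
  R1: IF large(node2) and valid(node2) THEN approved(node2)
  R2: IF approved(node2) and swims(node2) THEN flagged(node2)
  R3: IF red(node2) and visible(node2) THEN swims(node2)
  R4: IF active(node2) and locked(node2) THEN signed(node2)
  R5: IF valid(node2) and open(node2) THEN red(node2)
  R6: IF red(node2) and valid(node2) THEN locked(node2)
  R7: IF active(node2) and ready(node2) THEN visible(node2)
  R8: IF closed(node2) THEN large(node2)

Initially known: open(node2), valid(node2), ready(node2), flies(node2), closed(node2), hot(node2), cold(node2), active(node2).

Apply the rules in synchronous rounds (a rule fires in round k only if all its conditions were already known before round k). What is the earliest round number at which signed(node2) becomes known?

[1] R5 [IF valid(node2) and open(node2) THEN red(node2)]; R7 [IF active(node2) and ready(node2) THEN visible(node2)]; R8 [IF closed(node2) THEN large(node2)]. ⇒ new: red(node2), visible(node2), large(node2).
[2] R1 [IF large(node2) and valid(node2) THEN approved(node2)]; R3 [IF red(node2) and visible(node2) THEN swims(node2)]; R6 [IF red(node2) and valid(node2) THEN locked(node2)]. ⇒ new: approved(node2), swims(node2), locked(node2).
[3] R2 [IF approved(node2) and swims(node2) THEN flagged(node2)]; R4 [IF active(node2) and locked(node2) THEN signed(node2)]. ⇒ new: flagged(node2), signed(node2).
signed(node2) first appears in round 3.

3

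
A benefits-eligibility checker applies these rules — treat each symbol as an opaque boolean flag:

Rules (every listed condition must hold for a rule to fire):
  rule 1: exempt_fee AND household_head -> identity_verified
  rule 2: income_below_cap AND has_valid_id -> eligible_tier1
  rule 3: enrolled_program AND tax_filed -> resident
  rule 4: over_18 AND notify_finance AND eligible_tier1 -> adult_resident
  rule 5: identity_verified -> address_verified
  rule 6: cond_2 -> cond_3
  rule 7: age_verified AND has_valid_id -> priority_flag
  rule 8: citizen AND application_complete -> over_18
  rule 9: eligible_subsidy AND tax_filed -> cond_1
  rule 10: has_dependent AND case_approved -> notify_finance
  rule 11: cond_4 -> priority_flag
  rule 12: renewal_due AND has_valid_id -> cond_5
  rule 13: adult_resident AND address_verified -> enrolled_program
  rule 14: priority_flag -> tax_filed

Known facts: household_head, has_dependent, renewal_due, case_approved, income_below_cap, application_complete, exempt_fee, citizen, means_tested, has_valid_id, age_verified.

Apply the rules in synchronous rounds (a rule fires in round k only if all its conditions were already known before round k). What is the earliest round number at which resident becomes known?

Round 1 — rule 1, rule 2, rule 7, rule 8, rule 10, rule 12, derive identity_verified, eligible_tier1, priority_flag, over_18, notify_finance, cond_5.
Round 2 — rule 4, rule 5, rule 14, derive adult_resident, address_verified, tax_filed.
Round 3 — rule 13, derive enrolled_program.
Round 4 — rule 3, derive resident.
resident first appears in round 4.

4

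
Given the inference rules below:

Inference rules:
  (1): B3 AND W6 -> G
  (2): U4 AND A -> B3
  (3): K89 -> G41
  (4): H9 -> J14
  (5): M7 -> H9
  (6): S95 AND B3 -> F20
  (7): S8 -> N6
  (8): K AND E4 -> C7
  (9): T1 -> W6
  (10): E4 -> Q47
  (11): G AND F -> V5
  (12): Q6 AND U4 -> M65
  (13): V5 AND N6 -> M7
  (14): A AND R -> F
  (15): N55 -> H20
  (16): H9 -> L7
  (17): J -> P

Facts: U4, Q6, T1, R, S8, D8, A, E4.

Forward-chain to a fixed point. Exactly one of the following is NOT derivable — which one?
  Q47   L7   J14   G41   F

Round 1: (2) [U4 AND A -> B3]; (7) [S8 -> N6]; (9) [T1 -> W6]; (10) [E4 -> Q47]; (12) [Q6 AND U4 -> M65]; (14) [A AND R -> F]. Adds B3, N6, W6, Q47, M65, F.
Round 2: (1) [B3 AND W6 -> G]. Adds G.
Round 3: (11) [G AND F -> V5]. Adds V5.
Round 4: (13) [V5 AND N6 -> M7]. Adds M7.
Round 5: (5) [M7 -> H9]. Adds H9.
Round 6: (4) [H9 -> J14]; (16) [H9 -> L7]. Adds J14, L7.
Derived: L7 (round 6), J14 (round 6), F (round 1), Q47 (round 1). G41 never appears in any round.

G41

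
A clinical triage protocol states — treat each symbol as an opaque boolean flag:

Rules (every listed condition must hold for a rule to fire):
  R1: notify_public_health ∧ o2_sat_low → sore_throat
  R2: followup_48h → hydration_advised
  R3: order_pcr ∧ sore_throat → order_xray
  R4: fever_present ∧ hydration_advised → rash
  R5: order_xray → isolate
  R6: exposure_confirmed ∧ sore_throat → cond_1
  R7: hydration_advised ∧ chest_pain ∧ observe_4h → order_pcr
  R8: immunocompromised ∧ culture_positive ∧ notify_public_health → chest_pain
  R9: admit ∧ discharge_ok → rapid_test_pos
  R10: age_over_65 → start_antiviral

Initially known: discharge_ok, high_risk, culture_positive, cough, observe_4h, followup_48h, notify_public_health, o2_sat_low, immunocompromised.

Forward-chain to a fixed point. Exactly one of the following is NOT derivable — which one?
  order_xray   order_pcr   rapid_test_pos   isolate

rapid_test_pos

Round 1: R1 [notify_public_health ∧ o2_sat_low → sore_throat]; R2 [followup_48h → hydration_advised]; R8 [immunocompromised ∧ culture_positive ∧ notify_public_health → chest_pain]. Adds sore_throat, hydration_advised, chest_pain.
Round 2: R7 [hydration_advised ∧ chest_pain ∧ observe_4h → order_pcr]. Adds order_pcr.
Round 3: R3 [order_pcr ∧ sore_throat → order_xray]. Adds order_xray.
Round 4: R5 [order_xray → isolate]. Adds isolate.
Derived: order_pcr (round 2), isolate (round 4), order_xray (round 3). rapid_test_pos never appears in any round.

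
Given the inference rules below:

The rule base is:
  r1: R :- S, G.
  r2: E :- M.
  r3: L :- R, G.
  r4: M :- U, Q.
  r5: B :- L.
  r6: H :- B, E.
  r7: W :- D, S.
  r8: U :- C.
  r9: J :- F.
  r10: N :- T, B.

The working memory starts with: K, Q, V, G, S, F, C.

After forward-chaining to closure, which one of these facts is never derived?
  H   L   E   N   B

[1] r1 [R :- S, G.]; r8 [U :- C.]; r9 [J :- F.]. ⇒ new: R, U, J.
[2] r3 [L :- R, G.]; r4 [M :- U, Q.]. ⇒ new: L, M.
[3] r2 [E :- M.]; r5 [B :- L.]. ⇒ new: E, B.
[4] r6 [H :- B, E.]. ⇒ new: H.
Derived: L (round 2), E (round 3), B (round 3), H (round 4). N never appears in any round.

N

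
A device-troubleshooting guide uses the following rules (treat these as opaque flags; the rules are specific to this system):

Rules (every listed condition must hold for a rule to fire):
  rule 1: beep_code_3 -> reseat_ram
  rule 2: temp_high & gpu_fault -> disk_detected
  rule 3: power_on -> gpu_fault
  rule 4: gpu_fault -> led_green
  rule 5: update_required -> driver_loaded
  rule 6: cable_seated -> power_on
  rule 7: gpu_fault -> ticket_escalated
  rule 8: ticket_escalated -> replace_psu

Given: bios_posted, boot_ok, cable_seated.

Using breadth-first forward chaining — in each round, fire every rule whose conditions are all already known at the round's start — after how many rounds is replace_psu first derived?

4

Round 1 — rule 6, derive power_on.
Round 2 — rule 3, derive gpu_fault.
Round 3 — rule 4, rule 7, derive led_green, ticket_escalated.
Round 4 — rule 8, derive replace_psu.
replace_psu first appears in round 4.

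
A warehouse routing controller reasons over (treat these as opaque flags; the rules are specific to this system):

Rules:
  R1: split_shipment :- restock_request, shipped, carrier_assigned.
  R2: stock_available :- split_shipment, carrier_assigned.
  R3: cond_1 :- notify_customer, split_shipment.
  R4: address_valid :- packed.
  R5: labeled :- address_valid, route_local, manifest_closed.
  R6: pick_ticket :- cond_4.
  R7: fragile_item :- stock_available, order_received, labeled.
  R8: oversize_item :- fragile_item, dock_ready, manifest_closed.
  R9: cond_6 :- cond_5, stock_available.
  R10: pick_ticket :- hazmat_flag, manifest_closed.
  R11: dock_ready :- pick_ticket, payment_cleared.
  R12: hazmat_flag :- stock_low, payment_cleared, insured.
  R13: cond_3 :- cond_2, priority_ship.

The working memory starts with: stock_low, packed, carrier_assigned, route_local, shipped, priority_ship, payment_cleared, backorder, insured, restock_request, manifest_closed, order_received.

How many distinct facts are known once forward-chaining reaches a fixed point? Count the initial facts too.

21

[1] R1 [split_shipment :- restock_request, shipped, carrier_assigned.]; R4 [address_valid :- packed.]; R12 [hazmat_flag :- stock_low, payment_cleared, insured.]. ⇒ new: split_shipment, address_valid, hazmat_flag.
[2] R2 [stock_available :- split_shipment, carrier_assigned.]; R5 [labeled :- address_valid, route_local, manifest_closed.]; R10 [pick_ticket :- hazmat_flag, manifest_closed.]. ⇒ new: stock_available, labeled, pick_ticket.
[3] R7 [fragile_item :- stock_available, order_received, labeled.]; R11 [dock_ready :- pick_ticket, payment_cleared.]. ⇒ new: fragile_item, dock_ready.
[4] R8 [oversize_item :- fragile_item, dock_ready, manifest_closed.]. ⇒ new: oversize_item.
Closure: {address_valid, backorder, carrier_assigned, dock_ready, fragile_item, hazmat_flag, insured, labeled, manifest_closed, order_received, oversize_item, packed, payment_cleared, pick_ticket, priority_ship, restock_request, route_local, shipped, split_shipment, stock_available, stock_low} — 21 facts.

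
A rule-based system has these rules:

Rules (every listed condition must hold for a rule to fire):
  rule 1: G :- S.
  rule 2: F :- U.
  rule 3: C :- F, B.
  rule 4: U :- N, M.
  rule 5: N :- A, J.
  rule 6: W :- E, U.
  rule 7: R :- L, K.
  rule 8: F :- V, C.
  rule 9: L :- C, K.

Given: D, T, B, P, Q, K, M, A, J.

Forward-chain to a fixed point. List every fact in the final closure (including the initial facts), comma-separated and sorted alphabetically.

A, B, C, D, F, J, K, L, M, N, P, Q, R, T, U

Round 1 — rule 5, derive N.
Round 2 — rule 4, derive U.
Round 3 — rule 2, derive F.
Round 4 — rule 3, derive C.
Round 5 — rule 9, derive L.
Round 6 — rule 7, derive R.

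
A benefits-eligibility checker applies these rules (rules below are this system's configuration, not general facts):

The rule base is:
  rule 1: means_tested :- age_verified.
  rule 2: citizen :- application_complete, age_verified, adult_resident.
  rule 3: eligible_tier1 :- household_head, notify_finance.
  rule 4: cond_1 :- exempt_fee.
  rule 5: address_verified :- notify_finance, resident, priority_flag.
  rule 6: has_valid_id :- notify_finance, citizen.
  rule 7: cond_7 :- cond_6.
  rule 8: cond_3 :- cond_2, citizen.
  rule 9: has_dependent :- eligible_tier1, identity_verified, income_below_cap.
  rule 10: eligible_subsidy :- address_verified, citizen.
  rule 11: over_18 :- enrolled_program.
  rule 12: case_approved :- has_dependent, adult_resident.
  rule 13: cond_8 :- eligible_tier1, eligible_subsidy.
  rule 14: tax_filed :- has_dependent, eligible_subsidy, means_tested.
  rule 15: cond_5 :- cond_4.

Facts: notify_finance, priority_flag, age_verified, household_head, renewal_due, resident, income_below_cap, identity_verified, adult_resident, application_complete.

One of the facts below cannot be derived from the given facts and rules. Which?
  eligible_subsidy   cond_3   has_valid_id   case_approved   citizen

[1] rule 1 [means_tested :- age_verified.]; rule 2 [citizen :- application_complete, age_verified, adult_resident.]; rule 3 [eligible_tier1 :- household_head, notify_finance.]; rule 5 [address_verified :- notify_finance, resident, priority_flag.]. ⇒ new: means_tested, citizen, eligible_tier1, address_verified.
[2] rule 6 [has_valid_id :- notify_finance, citizen.]; rule 9 [has_dependent :- eligible_tier1, identity_verified, income_below_cap.]; rule 10 [eligible_subsidy :- address_verified, citizen.]. ⇒ new: has_valid_id, has_dependent, eligible_subsidy.
[3] rule 12 [case_approved :- has_dependent, adult_resident.]; rule 13 [cond_8 :- eligible_tier1, eligible_subsidy.]; rule 14 [tax_filed :- has_dependent, eligible_subsidy, means_tested.]. ⇒ new: case_approved, cond_8, tax_filed.
Derived: case_approved (round 3), eligible_subsidy (round 2), has_valid_id (round 2), citizen (round 1). cond_3 never appears in any round.

cond_3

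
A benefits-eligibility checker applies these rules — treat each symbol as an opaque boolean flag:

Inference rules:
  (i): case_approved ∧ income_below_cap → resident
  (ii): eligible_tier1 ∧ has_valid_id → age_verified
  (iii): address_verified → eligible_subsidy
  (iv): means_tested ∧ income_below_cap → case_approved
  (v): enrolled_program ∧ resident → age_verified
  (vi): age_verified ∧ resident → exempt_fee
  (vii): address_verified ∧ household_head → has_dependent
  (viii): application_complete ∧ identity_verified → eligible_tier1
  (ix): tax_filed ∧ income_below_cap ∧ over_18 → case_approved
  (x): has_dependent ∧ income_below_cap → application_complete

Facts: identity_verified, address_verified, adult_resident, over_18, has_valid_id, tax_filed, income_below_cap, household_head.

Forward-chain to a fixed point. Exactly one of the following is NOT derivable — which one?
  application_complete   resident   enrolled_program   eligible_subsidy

[1] (iii) [address_verified → eligible_subsidy]; (vii) [address_verified ∧ household_head → has_dependent]; (ix) [tax_filed ∧ income_below_cap ∧ over_18 → case_approved]. ⇒ new: eligible_subsidy, has_dependent, case_approved.
[2] (i) [case_approved ∧ income_below_cap → resident]; (x) [has_dependent ∧ income_below_cap → application_complete]. ⇒ new: resident, application_complete.
[3] (viii) [application_complete ∧ identity_verified → eligible_tier1]. ⇒ new: eligible_tier1.
[4] (ii) [eligible_tier1 ∧ has_valid_id → age_verified]. ⇒ new: age_verified.
[5] (vi) [age_verified ∧ resident → exempt_fee]. ⇒ new: exempt_fee.
Derived: eligible_subsidy (round 1), application_complete (round 2), resident (round 2). enrolled_program never appears in any round.

enrolled_program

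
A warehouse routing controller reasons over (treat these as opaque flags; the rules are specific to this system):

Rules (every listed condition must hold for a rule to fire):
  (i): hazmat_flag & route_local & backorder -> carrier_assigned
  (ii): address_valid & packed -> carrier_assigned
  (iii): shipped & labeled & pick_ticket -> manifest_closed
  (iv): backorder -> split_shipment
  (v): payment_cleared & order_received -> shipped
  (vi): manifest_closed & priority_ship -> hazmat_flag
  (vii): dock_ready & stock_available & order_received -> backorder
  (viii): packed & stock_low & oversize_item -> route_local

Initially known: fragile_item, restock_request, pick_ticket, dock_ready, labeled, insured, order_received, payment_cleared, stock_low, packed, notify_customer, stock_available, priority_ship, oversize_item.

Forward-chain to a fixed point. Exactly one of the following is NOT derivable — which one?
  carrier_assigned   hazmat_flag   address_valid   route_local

address_valid

Round 1 — (v), (vii), (viii), derive shipped, backorder, route_local.
Round 2 — (iii), (iv), derive manifest_closed, split_shipment.
Round 3 — (vi), derive hazmat_flag.
Round 4 — (i), derive carrier_assigned.
Derived: carrier_assigned (round 4), hazmat_flag (round 3), route_local (round 1). address_valid never appears in any round.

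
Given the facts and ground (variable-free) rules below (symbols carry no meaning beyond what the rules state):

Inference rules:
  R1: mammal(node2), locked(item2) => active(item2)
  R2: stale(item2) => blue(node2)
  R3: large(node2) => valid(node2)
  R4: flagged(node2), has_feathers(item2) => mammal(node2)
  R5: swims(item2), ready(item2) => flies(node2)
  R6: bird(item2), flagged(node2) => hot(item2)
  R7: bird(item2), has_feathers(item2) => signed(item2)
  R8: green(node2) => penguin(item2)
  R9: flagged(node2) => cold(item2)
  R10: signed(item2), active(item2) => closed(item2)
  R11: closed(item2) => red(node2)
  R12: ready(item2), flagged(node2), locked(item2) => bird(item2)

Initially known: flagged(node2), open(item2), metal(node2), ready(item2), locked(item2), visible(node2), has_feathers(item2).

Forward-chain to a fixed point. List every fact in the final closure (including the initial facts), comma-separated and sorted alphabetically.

Round 1: R4 [flagged(node2), has_feathers(item2) => mammal(node2)]; R9 [flagged(node2) => cold(item2)]; R12 [ready(item2), flagged(node2), locked(item2) => bird(item2)]. Adds mammal(node2), cold(item2), bird(item2).
Round 2: R1 [mammal(node2), locked(item2) => active(item2)]; R6 [bird(item2), flagged(node2) => hot(item2)]; R7 [bird(item2), has_feathers(item2) => signed(item2)]. Adds active(item2), hot(item2), signed(item2).
Round 3: R10 [signed(item2), active(item2) => closed(item2)]. Adds closed(item2).
Round 4: R11 [closed(item2) => red(node2)]. Adds red(node2).

active(item2), bird(item2), closed(item2), cold(item2), flagged(node2), has_feathers(item2), hot(item2), locked(item2), mammal(node2), metal(node2), open(item2), ready(item2), red(node2), signed(item2), visible(node2)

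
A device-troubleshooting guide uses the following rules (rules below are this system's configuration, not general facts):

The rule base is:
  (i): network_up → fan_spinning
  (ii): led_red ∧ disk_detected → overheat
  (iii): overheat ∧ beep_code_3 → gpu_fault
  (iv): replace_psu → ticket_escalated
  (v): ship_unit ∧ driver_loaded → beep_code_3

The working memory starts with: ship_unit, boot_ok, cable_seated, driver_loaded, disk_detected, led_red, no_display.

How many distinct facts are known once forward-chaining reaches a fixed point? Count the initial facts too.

Round 1: (ii) [led_red ∧ disk_detected → overheat]; (v) [ship_unit ∧ driver_loaded → beep_code_3]. Adds overheat, beep_code_3.
Round 2: (iii) [overheat ∧ beep_code_3 → gpu_fault]. Adds gpu_fault.
Closure: {beep_code_3, boot_ok, cable_seated, disk_detected, driver_loaded, gpu_fault, led_red, no_display, overheat, ship_unit} — 10 facts.

10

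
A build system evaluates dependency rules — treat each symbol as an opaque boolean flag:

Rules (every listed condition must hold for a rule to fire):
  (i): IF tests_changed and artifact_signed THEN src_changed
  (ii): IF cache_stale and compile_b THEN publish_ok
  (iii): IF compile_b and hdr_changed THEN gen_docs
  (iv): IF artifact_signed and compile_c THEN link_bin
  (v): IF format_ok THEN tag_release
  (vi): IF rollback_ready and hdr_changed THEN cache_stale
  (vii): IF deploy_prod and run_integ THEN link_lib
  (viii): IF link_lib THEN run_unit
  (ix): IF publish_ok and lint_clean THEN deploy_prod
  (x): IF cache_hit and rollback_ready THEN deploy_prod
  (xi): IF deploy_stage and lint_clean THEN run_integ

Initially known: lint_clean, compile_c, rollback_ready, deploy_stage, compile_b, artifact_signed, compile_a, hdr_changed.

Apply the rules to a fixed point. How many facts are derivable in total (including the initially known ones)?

16

Round 1: (iii) [IF compile_b and hdr_changed THEN gen_docs]; (iv) [IF artifact_signed and compile_c THEN link_bin]; (vi) [IF rollback_ready and hdr_changed THEN cache_stale]; (xi) [IF deploy_stage and lint_clean THEN run_integ]. New: gen_docs, link_bin, cache_stale, run_integ.
Round 2: (ii) [IF cache_stale and compile_b THEN publish_ok]. New: publish_ok.
Round 3: (ix) [IF publish_ok and lint_clean THEN deploy_prod]. New: deploy_prod.
Round 4: (vii) [IF deploy_prod and run_integ THEN link_lib]. New: link_lib.
Round 5: (viii) [IF link_lib THEN run_unit]. New: run_unit.
Closure: {artifact_signed, cache_stale, compile_a, compile_b, compile_c, deploy_prod, deploy_stage, gen_docs, hdr_changed, link_bin, link_lib, lint_clean, publish_ok, rollback_ready, run_integ, run_unit} — 16 facts.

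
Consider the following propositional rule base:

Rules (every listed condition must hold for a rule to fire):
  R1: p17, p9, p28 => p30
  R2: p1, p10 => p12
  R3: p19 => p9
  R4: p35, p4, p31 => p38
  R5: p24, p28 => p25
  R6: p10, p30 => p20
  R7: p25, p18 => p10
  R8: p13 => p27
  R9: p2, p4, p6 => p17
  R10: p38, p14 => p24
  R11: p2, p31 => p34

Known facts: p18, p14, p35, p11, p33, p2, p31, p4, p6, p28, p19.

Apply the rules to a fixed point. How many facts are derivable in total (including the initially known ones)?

20

[1] R3 [p19 => p9]; R4 [p35, p4, p31 => p38]; R9 [p2, p4, p6 => p17]; R11 [p2, p31 => p34]. ⇒ new: p9, p38, p17, p34.
[2] R1 [p17, p9, p28 => p30]; R10 [p38, p14 => p24]. ⇒ new: p30, p24.
[3] R5 [p24, p28 => p25]. ⇒ new: p25.
[4] R7 [p25, p18 => p10]. ⇒ new: p10.
[5] R6 [p10, p30 => p20]. ⇒ new: p20.
Closure: {p10, p11, p14, p17, p18, p19, p2, p20, p24, p25, p28, p30, p31, p33, p34, p35, p38, p4, p6, p9} — 20 facts.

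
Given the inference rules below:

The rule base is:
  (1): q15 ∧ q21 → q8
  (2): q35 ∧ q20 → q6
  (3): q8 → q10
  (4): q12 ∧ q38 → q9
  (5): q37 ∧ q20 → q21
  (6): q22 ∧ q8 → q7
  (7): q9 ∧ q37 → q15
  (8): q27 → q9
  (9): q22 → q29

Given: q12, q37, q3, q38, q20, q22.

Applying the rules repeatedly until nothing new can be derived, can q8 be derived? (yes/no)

Round 1 — (4), (5), (9), derive q9, q21, q29.
Round 2 — (7), derive q15.
Round 3 — (1), derive q8.
Round 4 — (3), (6), derive q10, q7.
q8 appears in round 3, so it is derivable.

yes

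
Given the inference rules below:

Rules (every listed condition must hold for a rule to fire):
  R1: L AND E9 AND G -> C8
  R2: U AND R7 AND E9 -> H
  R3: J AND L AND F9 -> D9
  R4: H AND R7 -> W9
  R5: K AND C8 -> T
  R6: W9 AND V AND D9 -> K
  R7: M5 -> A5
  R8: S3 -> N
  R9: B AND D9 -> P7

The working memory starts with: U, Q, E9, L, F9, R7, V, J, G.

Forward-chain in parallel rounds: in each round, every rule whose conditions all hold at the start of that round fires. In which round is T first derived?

4

Round 1: R1 [L AND E9 AND G -> C8]; R2 [U AND R7 AND E9 -> H]; R3 [J AND L AND F9 -> D9]. New: C8, H, D9.
Round 2: R4 [H AND R7 -> W9]. New: W9.
Round 3: R6 [W9 AND V AND D9 -> K]. New: K.
Round 4: R5 [K AND C8 -> T]. New: T.
T first appears in round 4.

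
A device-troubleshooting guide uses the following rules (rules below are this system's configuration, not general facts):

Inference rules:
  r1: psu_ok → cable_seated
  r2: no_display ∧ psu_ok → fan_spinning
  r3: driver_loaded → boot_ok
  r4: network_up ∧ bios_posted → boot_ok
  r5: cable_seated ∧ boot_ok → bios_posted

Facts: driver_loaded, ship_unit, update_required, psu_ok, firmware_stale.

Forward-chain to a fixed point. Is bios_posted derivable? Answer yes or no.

Round 1: r1 [psu_ok → cable_seated]; r3 [driver_loaded → boot_ok]. Adds cable_seated, boot_ok.
Round 2: r5 [cable_seated ∧ boot_ok → bios_posted]. Adds bios_posted.
bios_posted appears in round 2, so it is derivable.

yes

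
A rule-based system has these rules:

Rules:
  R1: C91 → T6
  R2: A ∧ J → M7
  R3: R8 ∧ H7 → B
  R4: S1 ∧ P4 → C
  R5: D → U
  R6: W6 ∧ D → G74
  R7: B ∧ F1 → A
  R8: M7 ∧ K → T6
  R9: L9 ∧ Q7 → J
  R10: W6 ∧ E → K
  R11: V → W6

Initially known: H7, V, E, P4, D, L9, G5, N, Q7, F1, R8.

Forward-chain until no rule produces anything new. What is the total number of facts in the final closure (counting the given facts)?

Round 1: R3 [R8 ∧ H7 → B]; R5 [D → U]; R9 [L9 ∧ Q7 → J]; R11 [V → W6]. Adds B, U, J, W6.
Round 2: R6 [W6 ∧ D → G74]; R7 [B ∧ F1 → A]; R10 [W6 ∧ E → K]. Adds G74, A, K.
Round 3: R2 [A ∧ J → M7]. Adds M7.
Round 4: R8 [M7 ∧ K → T6]. Adds T6.
Closure: {A, B, D, E, F1, G5, G74, H7, J, K, L9, M7, N, P4, Q7, R8, T6, U, V, W6} — 20 facts.

20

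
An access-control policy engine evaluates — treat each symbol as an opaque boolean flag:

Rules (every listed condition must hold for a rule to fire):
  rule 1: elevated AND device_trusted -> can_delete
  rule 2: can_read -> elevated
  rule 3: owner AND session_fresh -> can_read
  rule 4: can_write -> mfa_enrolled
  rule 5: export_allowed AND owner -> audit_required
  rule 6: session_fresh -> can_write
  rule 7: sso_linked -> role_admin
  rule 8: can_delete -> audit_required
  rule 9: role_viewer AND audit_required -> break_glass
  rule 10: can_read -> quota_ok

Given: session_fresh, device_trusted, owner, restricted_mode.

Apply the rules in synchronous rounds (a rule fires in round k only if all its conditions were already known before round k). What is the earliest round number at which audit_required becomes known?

[1] rule 3 [owner AND session_fresh -> can_read]; rule 6 [session_fresh -> can_write]. ⇒ new: can_read, can_write.
[2] rule 2 [can_read -> elevated]; rule 4 [can_write -> mfa_enrolled]; rule 10 [can_read -> quota_ok]. ⇒ new: elevated, mfa_enrolled, quota_ok.
[3] rule 1 [elevated AND device_trusted -> can_delete]. ⇒ new: can_delete.
[4] rule 8 [can_delete -> audit_required]. ⇒ new: audit_required.
audit_required first appears in round 4.

4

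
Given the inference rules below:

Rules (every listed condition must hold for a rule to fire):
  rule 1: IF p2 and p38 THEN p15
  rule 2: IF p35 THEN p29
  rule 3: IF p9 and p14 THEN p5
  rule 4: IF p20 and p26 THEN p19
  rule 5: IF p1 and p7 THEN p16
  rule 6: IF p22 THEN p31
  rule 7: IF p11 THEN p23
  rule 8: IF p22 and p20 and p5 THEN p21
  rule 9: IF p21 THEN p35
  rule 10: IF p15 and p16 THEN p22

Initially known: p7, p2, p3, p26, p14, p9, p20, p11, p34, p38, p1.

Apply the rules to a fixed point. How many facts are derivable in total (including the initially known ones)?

21

[1] rule 1 [IF p2 and p38 THEN p15]; rule 3 [IF p9 and p14 THEN p5]; rule 4 [IF p20 and p26 THEN p19]; rule 5 [IF p1 and p7 THEN p16]; rule 7 [IF p11 THEN p23]. ⇒ new: p15, p5, p19, p16, p23.
[2] rule 10 [IF p15 and p16 THEN p22]. ⇒ new: p22.
[3] rule 6 [IF p22 THEN p31]; rule 8 [IF p22 and p20 and p5 THEN p21]. ⇒ new: p31, p21.
[4] rule 9 [IF p21 THEN p35]. ⇒ new: p35.
[5] rule 2 [IF p35 THEN p29]. ⇒ new: p29.
Closure: {p1, p11, p14, p15, p16, p19, p2, p20, p21, p22, p23, p26, p29, p3, p31, p34, p35, p38, p5, p7, p9} — 21 facts.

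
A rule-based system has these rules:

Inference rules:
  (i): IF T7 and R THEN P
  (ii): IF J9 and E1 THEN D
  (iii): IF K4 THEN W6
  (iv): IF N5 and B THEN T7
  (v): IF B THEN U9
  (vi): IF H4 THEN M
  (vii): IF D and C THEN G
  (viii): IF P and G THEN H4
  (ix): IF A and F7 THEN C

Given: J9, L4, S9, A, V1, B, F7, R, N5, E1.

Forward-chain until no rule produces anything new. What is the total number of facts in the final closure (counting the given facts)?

Round 1 — (ii), (iv), (v), (ix), derive D, T7, U9, C.
Round 2 — (i), (vii), derive P, G.
Round 3 — (viii), derive H4.
Round 4 — (vi), derive M.
Closure: {A, B, C, D, E1, F7, G, H4, J9, L4, M, N5, P, R, S9, T7, U9, V1} — 18 facts.

18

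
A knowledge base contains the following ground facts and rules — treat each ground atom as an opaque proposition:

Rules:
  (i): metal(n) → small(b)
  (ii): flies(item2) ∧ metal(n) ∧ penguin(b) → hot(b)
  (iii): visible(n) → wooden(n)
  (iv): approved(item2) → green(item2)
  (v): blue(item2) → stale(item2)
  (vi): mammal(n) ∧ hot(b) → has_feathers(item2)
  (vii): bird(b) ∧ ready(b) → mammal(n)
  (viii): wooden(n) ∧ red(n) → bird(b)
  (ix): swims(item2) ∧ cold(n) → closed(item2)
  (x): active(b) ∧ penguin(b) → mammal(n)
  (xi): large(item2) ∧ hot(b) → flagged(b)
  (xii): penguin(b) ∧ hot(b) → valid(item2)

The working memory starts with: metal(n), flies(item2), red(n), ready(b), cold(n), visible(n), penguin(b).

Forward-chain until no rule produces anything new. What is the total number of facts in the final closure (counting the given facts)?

Round 1: (i) [metal(n) → small(b)]; (ii) [flies(item2) ∧ metal(n) ∧ penguin(b) → hot(b)]; (iii) [visible(n) → wooden(n)]. Adds small(b), hot(b), wooden(n).
Round 2: (viii) [wooden(n) ∧ red(n) → bird(b)]; (xii) [penguin(b) ∧ hot(b) → valid(item2)]. Adds bird(b), valid(item2).
Round 3: (vii) [bird(b) ∧ ready(b) → mammal(n)]. Adds mammal(n).
Round 4: (vi) [mammal(n) ∧ hot(b) → has_feathers(item2)]. Adds has_feathers(item2).
Closure: {bird(b), cold(n), flies(item2), has_feathers(item2), hot(b), mammal(n), metal(n), penguin(b), ready(b), red(n), small(b), valid(item2), visible(n), wooden(n)} — 14 facts.

14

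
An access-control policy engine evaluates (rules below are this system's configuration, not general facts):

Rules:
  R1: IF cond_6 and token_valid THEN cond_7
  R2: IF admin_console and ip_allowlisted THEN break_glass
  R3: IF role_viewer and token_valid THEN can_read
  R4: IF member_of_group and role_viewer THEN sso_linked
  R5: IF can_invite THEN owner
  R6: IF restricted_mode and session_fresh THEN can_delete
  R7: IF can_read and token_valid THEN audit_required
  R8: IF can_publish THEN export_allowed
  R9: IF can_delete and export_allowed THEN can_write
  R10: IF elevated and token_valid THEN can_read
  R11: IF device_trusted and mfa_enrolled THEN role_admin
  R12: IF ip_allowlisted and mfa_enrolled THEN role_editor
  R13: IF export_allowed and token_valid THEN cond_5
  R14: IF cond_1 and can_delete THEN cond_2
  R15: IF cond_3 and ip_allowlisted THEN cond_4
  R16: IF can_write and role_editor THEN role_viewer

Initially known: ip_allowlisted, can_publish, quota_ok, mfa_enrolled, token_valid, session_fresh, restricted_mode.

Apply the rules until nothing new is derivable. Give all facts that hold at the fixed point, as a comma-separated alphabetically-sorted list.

Round 1 fires R6, R8, R12, giving can_delete, export_allowed, role_editor.
Round 2 fires R9, R13, giving can_write, cond_5.
Round 3 fires R16, giving role_viewer.
Round 4 fires R3, giving can_read.
Round 5 fires R7, giving audit_required.

audit_required, can_delete, can_publish, can_read, can_write, cond_5, export_allowed, ip_allowlisted, mfa_enrolled, quota_ok, restricted_mode, role_editor, role_viewer, session_fresh, token_valid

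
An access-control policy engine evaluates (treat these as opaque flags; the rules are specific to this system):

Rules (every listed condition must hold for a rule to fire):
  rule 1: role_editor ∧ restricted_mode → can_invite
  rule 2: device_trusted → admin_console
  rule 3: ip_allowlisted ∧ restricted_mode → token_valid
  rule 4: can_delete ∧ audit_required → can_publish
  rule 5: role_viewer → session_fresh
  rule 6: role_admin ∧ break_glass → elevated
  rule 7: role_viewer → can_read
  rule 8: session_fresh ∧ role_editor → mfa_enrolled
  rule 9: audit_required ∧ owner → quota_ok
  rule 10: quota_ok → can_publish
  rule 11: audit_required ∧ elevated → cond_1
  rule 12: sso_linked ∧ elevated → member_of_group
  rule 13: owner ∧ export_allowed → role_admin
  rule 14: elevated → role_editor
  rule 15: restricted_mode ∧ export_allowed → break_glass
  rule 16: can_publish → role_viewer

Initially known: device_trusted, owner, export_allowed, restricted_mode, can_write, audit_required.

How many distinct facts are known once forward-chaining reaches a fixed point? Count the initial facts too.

Round 1: rule 2 [device_trusted → admin_console]; rule 9 [audit_required ∧ owner → quota_ok]; rule 13 [owner ∧ export_allowed → role_admin]; rule 15 [restricted_mode ∧ export_allowed → break_glass]. Adds admin_console, quota_ok, role_admin, break_glass.
Round 2: rule 6 [role_admin ∧ break_glass → elevated]; rule 10 [quota_ok → can_publish]. Adds elevated, can_publish.
Round 3: rule 11 [audit_required ∧ elevated → cond_1]; rule 14 [elevated → role_editor]; rule 16 [can_publish → role_viewer]. Adds cond_1, role_editor, role_viewer.
Round 4: rule 1 [role_editor ∧ restricted_mode → can_invite]; rule 5 [role_viewer → session_fresh]; rule 7 [role_viewer → can_read]. Adds can_invite, session_fresh, can_read.
Round 5: rule 8 [session_fresh ∧ role_editor → mfa_enrolled]. Adds mfa_enrolled.
Closure: {admin_console, audit_required, break_glass, can_invite, can_publish, can_read, can_write, cond_1, device_trusted, elevated, export_allowed, mfa_enrolled, owner, quota_ok, restricted_mode, role_admin, role_editor, role_viewer, session_fresh} — 19 facts.

19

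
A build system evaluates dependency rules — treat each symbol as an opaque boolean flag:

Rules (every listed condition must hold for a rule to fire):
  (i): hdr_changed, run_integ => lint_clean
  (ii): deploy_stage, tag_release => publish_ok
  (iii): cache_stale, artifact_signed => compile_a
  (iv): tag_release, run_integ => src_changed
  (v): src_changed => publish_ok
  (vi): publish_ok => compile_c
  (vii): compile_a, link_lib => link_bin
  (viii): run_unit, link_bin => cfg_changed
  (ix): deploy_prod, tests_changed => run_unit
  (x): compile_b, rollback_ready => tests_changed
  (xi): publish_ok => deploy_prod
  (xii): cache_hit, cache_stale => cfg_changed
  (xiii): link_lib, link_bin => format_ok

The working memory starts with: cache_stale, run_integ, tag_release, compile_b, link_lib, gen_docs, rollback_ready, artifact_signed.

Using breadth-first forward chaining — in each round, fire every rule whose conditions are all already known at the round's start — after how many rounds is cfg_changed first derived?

[1] (iii) [cache_stale, artifact_signed => compile_a]; (iv) [tag_release, run_integ => src_changed]; (x) [compile_b, rollback_ready => tests_changed]. ⇒ new: compile_a, src_changed, tests_changed.
[2] (v) [src_changed => publish_ok]; (vii) [compile_a, link_lib => link_bin]. ⇒ new: publish_ok, link_bin.
[3] (vi) [publish_ok => compile_c]; (xi) [publish_ok => deploy_prod]; (xiii) [link_lib, link_bin => format_ok]. ⇒ new: compile_c, deploy_prod, format_ok.
[4] (ix) [deploy_prod, tests_changed => run_unit]. ⇒ new: run_unit.
[5] (viii) [run_unit, link_bin => cfg_changed]. ⇒ new: cfg_changed.
cfg_changed first appears in round 5.

5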